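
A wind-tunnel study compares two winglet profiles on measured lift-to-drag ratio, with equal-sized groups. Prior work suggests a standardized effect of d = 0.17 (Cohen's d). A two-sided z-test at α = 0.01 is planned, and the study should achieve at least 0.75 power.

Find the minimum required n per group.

For power 0.75 need Φ(δ − z_{0.005}) = 0.75, so δ = z_{0.005} + z_{0.25} = 2.576 + 0.674 = 3.250.
(For δ > 0 the lower-tail rejection region contributes negligibly to power, so the one-term inversion is standard.)
δ = d·√(n/2) ⇒ n = 2(δ/d)² = 2 × (3.250 / 0.17)² = 731.11.
Round up to the next whole unit.

n = 732 per group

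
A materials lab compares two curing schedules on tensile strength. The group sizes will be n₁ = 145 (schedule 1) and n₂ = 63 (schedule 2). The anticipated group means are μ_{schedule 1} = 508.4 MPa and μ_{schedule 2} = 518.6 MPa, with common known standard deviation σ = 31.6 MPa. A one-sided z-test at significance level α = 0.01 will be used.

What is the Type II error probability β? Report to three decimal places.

β ≈ 0.574

Standardized effect: d = |μ_{schedule 1} − μ_{schedule 2}| / σ = |508.4 − 518.6| / 31.6 = 0.3228
Noncentrality parameter: δ = d / √(1/n₁ + 1/n₂) = 0.3228 / √(1/145 + 1/63) = 2.1391
One-sided α = 0.01 → critical value z_{0.01} = 2.326.
Power = Φ(δ − 2.326) = Φ(-0.187) = 0.4257.
Type II error: β = 1 − power = 1 − 0.4257 = 0.5743.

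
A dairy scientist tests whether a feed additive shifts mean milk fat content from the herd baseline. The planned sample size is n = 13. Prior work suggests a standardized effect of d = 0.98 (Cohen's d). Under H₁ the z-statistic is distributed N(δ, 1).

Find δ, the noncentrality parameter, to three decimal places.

δ = d·√n = 0.98 × √13 = 3.5334

δ ≈ 3.533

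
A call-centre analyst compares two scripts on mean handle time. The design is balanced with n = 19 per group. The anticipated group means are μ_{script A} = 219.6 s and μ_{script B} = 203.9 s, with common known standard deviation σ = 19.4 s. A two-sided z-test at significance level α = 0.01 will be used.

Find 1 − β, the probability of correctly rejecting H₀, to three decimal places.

Standardized effect: d = |μ_{script A} − μ_{script B}| / σ = |219.6 − 203.9| / 19.4 = 0.8093
Noncentrality parameter: δ = d·√(n/2) = 0.8093 × √(19/2) = 2.4944
Critical value for a two-sided test at α = 0.01: z_{α/2} = 2.576.
Power = Φ(δ − 2.576) + Φ(−δ − 2.576) = Φ(-0.081) + Φ(-5.070) = 0.4675 + 0.0000 = 0.4675.

Power ≈ 0.468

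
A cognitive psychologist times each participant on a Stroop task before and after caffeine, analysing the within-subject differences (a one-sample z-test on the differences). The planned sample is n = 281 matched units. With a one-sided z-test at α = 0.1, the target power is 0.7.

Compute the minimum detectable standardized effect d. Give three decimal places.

d ≈ 0.108

Need Φ(δ − 1.282) = 0.7, so δ = 1.282 + 0.524 = 1.806.
δ = d·√n ⇒ d = δ/√n = 1.806/√281 = 0.1077.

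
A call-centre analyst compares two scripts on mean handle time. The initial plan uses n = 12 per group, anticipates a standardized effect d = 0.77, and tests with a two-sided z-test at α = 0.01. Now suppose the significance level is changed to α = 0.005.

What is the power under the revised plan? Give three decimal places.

Power ≈ 0.179

δ = d·√(n/2) = 0.77 × √(12/2) = 1.8861 (unchanged). New critical value: z_{0.0025} = 2.807.
Revised power = Φ(δ − 2.807) + Φ(−δ − 2.807) = Φ(-0.921) + Φ(-4.693) = 0.1785 + 0.0000 = 0.1785.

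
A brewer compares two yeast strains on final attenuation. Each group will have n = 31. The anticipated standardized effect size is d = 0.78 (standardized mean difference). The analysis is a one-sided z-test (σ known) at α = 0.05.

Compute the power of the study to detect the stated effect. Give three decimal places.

Power ≈ 0.923

Noncentrality parameter: λ = d·√(n/2) = 0.78 × √(31/2) = 3.0709
One-sided α = 0.05 → critical value z_{0.05} = 1.645.
Power = Φ(λ − 1.645) = Φ(1.426) = 0.9231.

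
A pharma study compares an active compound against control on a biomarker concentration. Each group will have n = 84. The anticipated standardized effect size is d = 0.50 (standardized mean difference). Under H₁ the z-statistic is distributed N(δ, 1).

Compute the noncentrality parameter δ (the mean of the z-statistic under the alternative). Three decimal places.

δ ≈ 3.240

δ = d·√(n/2) = 0.50 × √(84/2) = 3.2404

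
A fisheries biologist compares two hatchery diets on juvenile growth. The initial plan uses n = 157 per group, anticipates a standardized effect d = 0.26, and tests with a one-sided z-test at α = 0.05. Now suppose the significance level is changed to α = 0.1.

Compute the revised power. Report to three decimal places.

Power ≈ 0.847

δ = d·√(n/2) = 0.26 × √(157/2) = 2.3036 (unchanged). New critical value: z_{0.1} = 1.282.
Revised power = Φ(δ − 1.282) = Φ(1.022) = 0.8466.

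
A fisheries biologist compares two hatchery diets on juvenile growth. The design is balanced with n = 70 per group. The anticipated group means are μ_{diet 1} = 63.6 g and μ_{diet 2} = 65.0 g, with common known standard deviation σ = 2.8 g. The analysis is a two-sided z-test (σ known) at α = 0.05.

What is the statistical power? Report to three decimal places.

Power ≈ 0.841

Standardized effect: d = |μ_{diet 1} − μ_{diet 2}| / σ = |63.6 − 65.0| / 2.8 = 0.5000
Noncentrality parameter: δ = d·√(n/2) = 0.5000 × √(70/2) = 2.9580
Two-sided α = 0.05 → critical value z_{0.025} = 1.960.
Power = Φ(δ − 1.960) + Φ(−δ − 1.960) = Φ(0.998) + Φ(-4.918) = 0.8409 + 0.0000 = 0.8409.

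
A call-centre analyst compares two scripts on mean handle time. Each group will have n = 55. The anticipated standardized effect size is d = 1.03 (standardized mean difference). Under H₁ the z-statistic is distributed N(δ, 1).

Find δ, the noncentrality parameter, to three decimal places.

δ ≈ 5.401

The noncentrality parameter scales effect size by the design's sample-size factor: δ = d·√(n/2) = 1.03 × √(55/2) = 5.4014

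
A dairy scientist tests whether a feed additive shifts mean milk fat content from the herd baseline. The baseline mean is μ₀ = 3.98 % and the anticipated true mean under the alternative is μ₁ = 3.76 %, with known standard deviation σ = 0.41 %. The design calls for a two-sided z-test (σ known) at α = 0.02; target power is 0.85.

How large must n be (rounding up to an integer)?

Standardized effect: d = |μ₁ − μ₀| / σ = |3.76 − 3.98| / 0.41 = 0.5366
Set Φ(δ − 2.326) = 0.85; then δ − 2.326 = Φ⁻¹(0.85) = 1.036, giving δ = 3.363.
(Ignoring the negligible lower-tail rejection probability gives the usual closed-form inversion.)
δ = d·√n ⇒ n = (δ/d)² = (3.363 / 0.5366)² = 39.28.
Round up to the next whole unit.

n = 40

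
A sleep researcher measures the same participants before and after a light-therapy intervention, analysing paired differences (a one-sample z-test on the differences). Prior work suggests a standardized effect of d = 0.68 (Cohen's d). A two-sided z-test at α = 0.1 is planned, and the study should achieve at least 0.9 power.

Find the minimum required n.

Set Φ(δ − 1.645) = 0.9; then δ − 1.645 = Φ⁻¹(0.9) = 1.282, giving δ = 2.926.
(For δ > 0 the lower-tail rejection region contributes negligibly to power, so the one-term inversion is standard.)
δ = d·√n ⇒ n = (δ/d)² = (2.926 / 0.68)² = 18.52.
Round up to the next whole unit.

n = 19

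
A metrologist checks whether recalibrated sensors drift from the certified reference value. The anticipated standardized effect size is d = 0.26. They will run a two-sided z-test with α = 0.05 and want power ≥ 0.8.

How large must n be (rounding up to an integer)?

n = 117

Set Φ(δ − 1.960) = 0.8; then δ − 1.960 = Φ⁻¹(0.8) = 0.842, giving δ = 2.802.
(Ignoring the negligible lower-tail rejection probability gives the usual closed-form inversion.)
δ = d·√n ⇒ n = (δ/d)² = (2.802 / 0.26)² = 116.11.
Round up to the next whole unit.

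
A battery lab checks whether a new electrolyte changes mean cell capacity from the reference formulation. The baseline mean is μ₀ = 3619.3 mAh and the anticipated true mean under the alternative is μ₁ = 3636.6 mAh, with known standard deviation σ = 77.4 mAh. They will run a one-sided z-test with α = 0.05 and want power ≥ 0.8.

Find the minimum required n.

Standardized effect: d = |μ₁ − μ₀| / σ = |3636.6 − 3619.3| / 77.4 = 0.2235
Set Φ(δ − 1.645) = 0.8; then δ − 1.645 = Φ⁻¹(0.8) = 0.842, giving δ = 2.486.
δ = d·√n ⇒ n = (δ/d)² = (2.486 / 0.2235)² = 123.75.
Rounding up, n = 124.

n = 124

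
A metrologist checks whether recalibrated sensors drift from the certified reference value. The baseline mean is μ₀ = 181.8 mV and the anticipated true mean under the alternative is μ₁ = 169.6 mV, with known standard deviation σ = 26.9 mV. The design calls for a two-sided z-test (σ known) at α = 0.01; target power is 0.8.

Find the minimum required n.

n = 57

Standardized effect: d = |μ₁ − μ₀| / σ = |169.6 − 181.8| / 26.9 = 0.4535
Set Φ(δ − 2.576) = 0.8; then δ − 2.576 = Φ⁻¹(0.8) = 0.842, giving δ = 3.417.
(Ignoring the negligible lower-tail rejection probability gives the usual closed-form inversion.)
δ = d·√n ⇒ n = (δ/d)² = (3.417 / 0.4535)² = 56.78.
Round up to the next whole unit.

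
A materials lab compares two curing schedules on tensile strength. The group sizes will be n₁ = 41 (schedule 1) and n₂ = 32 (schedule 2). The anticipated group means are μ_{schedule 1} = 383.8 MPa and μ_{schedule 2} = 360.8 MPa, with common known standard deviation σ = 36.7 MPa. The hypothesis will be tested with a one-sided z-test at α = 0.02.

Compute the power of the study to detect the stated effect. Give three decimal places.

Standardized effect: d = |μ_{schedule 1} − μ_{schedule 2}| / σ = |383.8 − 360.8| / 36.7 = 0.6267
Noncentrality parameter: δ = d / √(1/n₁ + 1/n₂) = 0.6267 / √(1/41 + 1/32) = 2.6569
One-sided α = 0.02 → critical value z_{0.02} = 2.054.
Power = P(Z > 2.054 − δ) = Φ(0.603) = 0.7268.

Power ≈ 0.727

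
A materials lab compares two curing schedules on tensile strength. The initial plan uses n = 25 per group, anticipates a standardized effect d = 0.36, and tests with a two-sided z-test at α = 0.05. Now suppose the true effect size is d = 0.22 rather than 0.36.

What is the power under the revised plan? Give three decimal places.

Power ≈ 0.122

With d = 0.22: δ = d·√(n/2) = 0.22 × √(25/2) = 0.7778. Critical value z_{0.025} = 1.960.
Revised power = Φ(δ − 1.960) + Φ(−δ − 1.960) = Φ(-1.182) + Φ(-2.738) = 0.1186 + 0.0031 = 0.1217.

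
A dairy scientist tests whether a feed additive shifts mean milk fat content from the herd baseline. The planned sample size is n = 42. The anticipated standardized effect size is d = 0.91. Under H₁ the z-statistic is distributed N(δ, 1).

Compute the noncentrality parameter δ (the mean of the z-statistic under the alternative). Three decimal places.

δ = d·√n = 0.91 × √42 = 5.8975

δ ≈ 5.897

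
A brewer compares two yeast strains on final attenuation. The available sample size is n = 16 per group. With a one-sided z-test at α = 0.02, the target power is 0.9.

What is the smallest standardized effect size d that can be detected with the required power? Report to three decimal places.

d ≈ 1.179

Required noncentrality: δ = z_{0.02} + z_{0.10} = 2.054 + 1.282 = 3.335.
δ = d·√(n/2) ⇒ d = δ/√(n/2) = 3.335/√(16/2) = 1.1792.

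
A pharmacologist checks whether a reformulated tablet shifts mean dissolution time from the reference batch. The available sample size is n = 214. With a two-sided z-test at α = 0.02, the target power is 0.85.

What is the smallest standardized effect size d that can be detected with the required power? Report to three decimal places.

Required noncentrality: δ = z_{0.01} + z_{0.15} = 2.326 + 1.036 = 3.363.
(Lower-tail contribution to power is negligible for δ > 0.)
δ = d·√n ⇒ d = δ/√n = 3.363/√214 = 0.2299.

d ≈ 0.230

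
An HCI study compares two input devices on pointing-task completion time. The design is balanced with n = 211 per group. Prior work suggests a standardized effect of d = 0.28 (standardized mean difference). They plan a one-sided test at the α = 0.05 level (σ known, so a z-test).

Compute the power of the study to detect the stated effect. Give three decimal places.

Noncentrality parameter: λ = d·√(n/2) = 0.28 × √(211/2) = 2.8760
Critical value for a one-sided test at α = 0.05: z_α = 1.645.
Power = P(Z > 1.645 − λ) = Φ(1.231) = 0.8909.

Power ≈ 0.891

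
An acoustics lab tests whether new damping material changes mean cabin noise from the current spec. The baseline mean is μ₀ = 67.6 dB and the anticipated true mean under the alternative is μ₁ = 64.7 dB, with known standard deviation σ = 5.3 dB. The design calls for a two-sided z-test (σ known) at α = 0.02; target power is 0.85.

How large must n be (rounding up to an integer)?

Standardized effect: d = |μ₁ − μ₀| / σ = |64.7 − 67.6| / 5.3 = 0.5472
For power 0.85 need Φ(δ − z_{0.01}) = 0.85, so δ = z_{0.01} + z_{0.15} = 2.326 + 1.036 = 3.363.
(Ignoring the negligible lower-tail rejection probability gives the usual closed-form inversion.)
δ = d·√n ⇒ n = (δ/d)² = (3.363 / 0.5472)² = 37.77.
Round up to the next whole unit.

n = 38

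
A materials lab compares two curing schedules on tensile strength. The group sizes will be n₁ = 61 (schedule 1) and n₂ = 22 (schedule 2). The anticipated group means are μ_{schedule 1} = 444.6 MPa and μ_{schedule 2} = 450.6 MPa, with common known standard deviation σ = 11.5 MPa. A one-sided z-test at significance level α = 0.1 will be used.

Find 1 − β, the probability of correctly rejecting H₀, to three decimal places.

Power ≈ 0.793

Standardized effect: d = |μ_{schedule 1} − μ_{schedule 2}| / σ = |444.6 − 450.6| / 11.5 = 0.5217
Noncentrality parameter: δ = d / √(1/n₁ + 1/n₂) = 0.5217 / √(1/61 + 1/22) = 2.0979
Critical value for a one-sided test at α = 0.1: z_α = 1.282.
Power = P(Z > 1.282 − δ) = Φ(0.816) = 0.7929.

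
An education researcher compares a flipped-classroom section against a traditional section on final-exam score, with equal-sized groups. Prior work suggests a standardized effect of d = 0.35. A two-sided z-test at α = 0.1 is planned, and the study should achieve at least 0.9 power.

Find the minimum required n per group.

For power 0.9 need Φ(δ − z_{0.05}) = 0.9, so δ = z_{0.05} + z_{0.10} = 1.645 + 1.282 = 2.926.
(Ignoring the negligible lower-tail rejection probability gives the usual closed-form inversion.)
δ = d·√(n/2) ⇒ n = 2(δ/d)² = 2 × (2.926 / 0.35)² = 139.82.
Rounding up, n = 140 per group.

n = 140 per group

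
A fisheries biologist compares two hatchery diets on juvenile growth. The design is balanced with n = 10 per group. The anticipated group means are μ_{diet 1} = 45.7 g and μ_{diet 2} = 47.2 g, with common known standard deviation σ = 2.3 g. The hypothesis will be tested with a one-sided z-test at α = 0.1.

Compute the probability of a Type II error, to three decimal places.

Standardized effect: d = |μ_{diet 1} − μ_{diet 2}| / σ = |45.7 − 47.2| / 2.3 = 0.6522
Noncentrality parameter: δ = d·√(n/2) = 0.6522 × √(10/2) = 1.4583
Critical value for a one-sided test at α = 0.1: z_α = 1.282.
Power = Φ(δ − 1.282) = Φ(0.177) = 0.5701.
Type II error: β = 1 − power = 1 − 0.5701 = 0.4299.

β ≈ 0.430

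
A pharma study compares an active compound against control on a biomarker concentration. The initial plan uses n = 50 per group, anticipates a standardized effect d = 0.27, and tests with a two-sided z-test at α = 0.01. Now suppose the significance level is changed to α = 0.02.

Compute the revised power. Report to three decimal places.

δ = d·√(n/2) = 0.27 × √(50/2) = 1.3500 (unchanged). New critical value: z_{0.01} = 2.326.
Revised power = Φ(δ − 2.326) + Φ(−δ − 2.326) = Φ(-0.976) + Φ(-3.676) = 0.1644 + 0.0001 = 0.1646.

Power ≈ 0.165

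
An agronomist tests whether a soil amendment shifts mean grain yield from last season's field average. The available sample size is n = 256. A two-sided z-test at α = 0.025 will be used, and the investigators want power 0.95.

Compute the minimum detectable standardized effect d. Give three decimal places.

Required noncentrality: δ = z_{0.0125} + z_{0.05} = 2.241 + 1.645 = 3.886.
(Lower-tail contribution to power is negligible for δ > 0.)
δ = d·√n ⇒ d = δ/√n = 3.886/√256 = 0.2429.

d ≈ 0.243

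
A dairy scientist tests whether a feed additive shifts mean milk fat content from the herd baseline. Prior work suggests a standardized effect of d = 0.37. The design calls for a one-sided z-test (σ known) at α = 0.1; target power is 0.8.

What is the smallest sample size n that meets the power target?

For power 0.8 need Φ(δ − z_{0.1}) = 0.8, so δ = z_{0.1} + z_{0.20} = 1.282 + 0.842 = 2.123.
δ = d·√n ⇒ n = (δ/d)² = (2.123 / 0.37)² = 32.93.
Rounding up, n = 33.

n = 33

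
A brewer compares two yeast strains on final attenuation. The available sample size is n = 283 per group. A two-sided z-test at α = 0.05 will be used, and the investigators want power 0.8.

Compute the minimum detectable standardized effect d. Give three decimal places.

Need Φ(δ − 1.960) = 0.8, so δ = 1.960 + 0.842 = 2.802.
(The second rejection-region term Φ(−δ − z_{α/2}) is negligible and dropped.)
δ = d·√(n/2) ⇒ d = δ/√(n/2) = 2.802/√(283/2) = 0.2355.

d ≈ 0.236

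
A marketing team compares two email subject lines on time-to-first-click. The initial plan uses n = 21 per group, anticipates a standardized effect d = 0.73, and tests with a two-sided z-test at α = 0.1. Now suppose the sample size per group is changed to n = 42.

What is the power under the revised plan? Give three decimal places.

Power ≈ 0.955

With n = 42 per group: δ = d·√(n/2) = 0.73 × √(42/2) = 3.3453. Critical value z_{0.05} = 1.645.
Revised power = Φ(δ − 1.645) + Φ(−δ − 1.645) = Φ(1.700) + Φ(-4.990) = 0.9555 + 0.0000 = 0.9555.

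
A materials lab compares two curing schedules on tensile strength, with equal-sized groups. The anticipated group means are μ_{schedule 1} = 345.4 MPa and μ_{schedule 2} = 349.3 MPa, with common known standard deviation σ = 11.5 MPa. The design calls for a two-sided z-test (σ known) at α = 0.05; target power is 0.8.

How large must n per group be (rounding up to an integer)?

n = 137 per group

Standardized effect: d = |μ_{schedule 1} − μ_{schedule 2}| / σ = |345.4 − 349.3| / 11.5 = 0.3391
For power 0.8 need Φ(δ − z_{0.025}) = 0.8, so δ = z_{0.025} + z_{0.20} = 1.960 + 0.842 = 2.802.
(Ignoring the negligible lower-tail rejection probability gives the usual closed-form inversion.)
δ = d·√(n/2) ⇒ n = 2(δ/d)² = 2 × (2.802 / 0.3391)² = 136.49.
Rounding up, n = 137 per group.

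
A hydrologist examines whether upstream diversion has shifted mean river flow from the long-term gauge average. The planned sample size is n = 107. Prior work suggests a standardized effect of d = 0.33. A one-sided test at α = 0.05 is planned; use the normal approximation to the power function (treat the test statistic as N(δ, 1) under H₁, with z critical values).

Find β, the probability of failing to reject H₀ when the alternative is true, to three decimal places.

Noncentrality parameter: δ = d·√n = 0.33 × √107 = 3.4135
Critical value for a one-sided test at α = 0.05: z_α = 1.645.
Power = Φ(δ − 1.645) = Φ(1.769) = 0.9615.
Type II error: β = 1 − power = 1 − 0.9615 = 0.0385.

β ≈ 0.038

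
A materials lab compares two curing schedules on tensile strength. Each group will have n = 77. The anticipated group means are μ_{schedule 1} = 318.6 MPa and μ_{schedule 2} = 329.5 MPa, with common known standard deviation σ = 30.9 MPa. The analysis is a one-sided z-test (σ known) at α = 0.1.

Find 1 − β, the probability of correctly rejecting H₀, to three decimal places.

Power ≈ 0.818

Standardized effect: d = |μ_{schedule 1} − μ_{schedule 2}| / σ = |318.6 − 329.5| / 30.9 = 0.3528
Noncentrality parameter: δ = d·√(n/2) = 0.3528 × √(77/2) = 2.1888
One-sided α = 0.1 → critical value z_{0.1} = 1.282.
Power = P(Z > 1.282 − δ) = Φ(0.907) = 0.8179.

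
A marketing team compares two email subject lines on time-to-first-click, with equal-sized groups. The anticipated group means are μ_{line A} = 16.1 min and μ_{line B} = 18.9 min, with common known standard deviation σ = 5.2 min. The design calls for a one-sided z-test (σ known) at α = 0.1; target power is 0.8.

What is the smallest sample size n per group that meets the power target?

n = 32 per group

Standardized effect: d = |μ_{line A} − μ_{line B}| / σ = |16.1 − 18.9| / 5.2 = 0.5385
Set Φ(δ − 1.282) = 0.8; then δ − 1.282 = Φ⁻¹(0.8) = 0.842, giving δ = 2.123.
δ = d·√(n/2) ⇒ n = 2(δ/d)² = 2 × (2.123 / 0.5385)² = 31.10.
Round up to the next whole unit.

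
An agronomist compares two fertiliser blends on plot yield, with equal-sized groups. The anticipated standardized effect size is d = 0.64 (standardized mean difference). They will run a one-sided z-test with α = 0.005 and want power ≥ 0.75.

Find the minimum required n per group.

Set Φ(δ − 2.576) = 0.75; then δ − 2.576 = Φ⁻¹(0.75) = 0.674, giving δ = 3.250.
δ = d·√(n/2) ⇒ n = 2(δ/d)² = 2 × (3.250 / 0.64)² = 51.58.
Rounding up, n = 52 per group.

n = 52 per group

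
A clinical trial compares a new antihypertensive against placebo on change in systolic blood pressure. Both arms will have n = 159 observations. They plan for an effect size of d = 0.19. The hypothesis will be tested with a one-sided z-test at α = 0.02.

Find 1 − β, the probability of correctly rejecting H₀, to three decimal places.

Power ≈ 0.360

Noncentrality parameter: λ = d·√(n/2) = 0.19 × √(159/2) = 1.6941
Critical value for a one-sided test at α = 0.02: z_α = 2.054.
Power = P(Z > 2.054 − λ) = Φ(-0.360) = 0.3596.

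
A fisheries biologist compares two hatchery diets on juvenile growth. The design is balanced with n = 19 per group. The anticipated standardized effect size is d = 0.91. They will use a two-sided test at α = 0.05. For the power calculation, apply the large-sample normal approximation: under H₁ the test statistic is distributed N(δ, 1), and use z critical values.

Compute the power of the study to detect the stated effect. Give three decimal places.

Noncentrality parameter: δ = d·√(n/2) = 0.91 × √(19/2) = 2.8048
Critical value for a two-sided test at α = 0.05: z_{α/2} = 1.960.
Power = Φ(δ − 1.960) + Φ(−δ − 1.960) = Φ(0.845) + Φ(-4.765) = 0.8009 + 0.0000 = 0.8009.

Power ≈ 0.801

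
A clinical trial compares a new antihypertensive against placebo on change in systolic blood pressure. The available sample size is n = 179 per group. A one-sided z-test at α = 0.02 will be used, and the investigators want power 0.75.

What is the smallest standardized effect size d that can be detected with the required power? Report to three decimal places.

d ≈ 0.288

Required noncentrality: δ = z_{0.02} + z_{0.25} = 2.054 + 0.674 = 2.728.
δ = d·√(n/2) ⇒ d = δ/√(n/2) = 2.728/√(179/2) = 0.2884.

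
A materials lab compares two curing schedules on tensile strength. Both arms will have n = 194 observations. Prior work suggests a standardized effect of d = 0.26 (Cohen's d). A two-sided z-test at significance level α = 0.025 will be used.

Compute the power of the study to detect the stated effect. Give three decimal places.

Power ≈ 0.625

Noncentrality parameter: δ = d·√(n/2) = 0.26 × √(194/2) = 2.5607
Two-sided α = 0.025 → critical value z_{0.0125} = 2.241.
Power = Φ(δ − 2.241) + Φ(−δ − 2.241) = Φ(0.319) + Φ(-4.802) = 0.6253 + 0.0000 = 0.6253.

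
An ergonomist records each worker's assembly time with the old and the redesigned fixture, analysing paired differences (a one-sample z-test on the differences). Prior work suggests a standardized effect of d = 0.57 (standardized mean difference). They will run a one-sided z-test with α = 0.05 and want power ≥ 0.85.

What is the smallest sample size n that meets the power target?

n = 23

For power 0.85 need Φ(δ − z_{0.05}) = 0.85, so δ = z_{0.05} + z_{0.15} = 1.645 + 1.036 = 2.681.
δ = d·√n ⇒ n = (δ/d)² = (2.681 / 0.57)² = 22.13.
Rounding up, n = 23.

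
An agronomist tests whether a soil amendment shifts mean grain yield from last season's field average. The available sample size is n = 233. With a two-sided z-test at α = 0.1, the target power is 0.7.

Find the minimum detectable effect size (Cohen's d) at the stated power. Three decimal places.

d ≈ 0.142

Required noncentrality: δ = z_{0.05} + z_{0.30} = 1.645 + 0.524 = 2.169.
(Lower-tail contribution to power is negligible for δ > 0.)
δ = d·√n ⇒ d = δ/√n = 2.169/√233 = 0.1421.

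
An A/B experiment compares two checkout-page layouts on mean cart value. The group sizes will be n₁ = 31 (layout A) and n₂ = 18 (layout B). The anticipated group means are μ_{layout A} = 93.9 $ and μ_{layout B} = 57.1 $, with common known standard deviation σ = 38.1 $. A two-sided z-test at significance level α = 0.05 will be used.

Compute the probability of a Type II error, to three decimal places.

Standardized effect: d = |μ_{layout A} − μ_{layout B}| / σ = |93.9 − 57.1| / 38.1 = 0.9659
Noncentrality parameter: δ = d / √(1/n₁ + 1/n₂) = 0.9659 / √(1/31 + 1/18) = 3.2594
Two-sided α = 0.05 → critical value z_{0.025} = 1.960.
Power = Φ(δ − 1.960) + Φ(−δ − 1.960) = Φ(1.299) + Φ(-5.219) = 0.9031 + 0.0000 = 0.9031.
Type II error: β = 1 − power = 1 − 0.9031 = 0.0969.

β ≈ 0.097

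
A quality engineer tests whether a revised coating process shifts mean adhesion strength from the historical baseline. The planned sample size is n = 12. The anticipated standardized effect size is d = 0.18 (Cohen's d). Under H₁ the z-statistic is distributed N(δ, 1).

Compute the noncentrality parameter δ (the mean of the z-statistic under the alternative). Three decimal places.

δ ≈ 0.624

δ = d·√n = 0.18 × √12 = 0.6235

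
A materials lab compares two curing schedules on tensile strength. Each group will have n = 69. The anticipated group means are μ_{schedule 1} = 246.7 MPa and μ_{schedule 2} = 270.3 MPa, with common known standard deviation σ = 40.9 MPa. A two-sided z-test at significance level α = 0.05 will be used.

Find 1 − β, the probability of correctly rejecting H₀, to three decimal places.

Power ≈ 0.924

Standardized effect: d = |μ_{schedule 1} − μ_{schedule 2}| / σ = |246.7 − 270.3| / 40.9 = 0.5770
Noncentrality parameter: δ = d·√(n/2) = 0.5770 × √(69/2) = 3.3892
Two-sided α = 0.05 → critical value z_{0.025} = 1.960.
Power = Φ(δ − 1.960) + Φ(−δ − 1.960) = Φ(1.429) + Φ(-5.349) = 0.9235 + 0.0000 = 0.9235.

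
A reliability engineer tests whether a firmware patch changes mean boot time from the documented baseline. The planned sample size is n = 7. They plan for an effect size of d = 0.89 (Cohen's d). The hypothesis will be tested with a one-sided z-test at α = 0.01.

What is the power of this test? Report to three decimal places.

Noncentrality parameter: δ = d·√n = 0.89 × √7 = 2.3547
Critical value for a one-sided test at α = 0.01: z_α = 2.326.
Power = Φ(δ − 2.326) = Φ(0.028) = 0.5113.

Power ≈ 0.511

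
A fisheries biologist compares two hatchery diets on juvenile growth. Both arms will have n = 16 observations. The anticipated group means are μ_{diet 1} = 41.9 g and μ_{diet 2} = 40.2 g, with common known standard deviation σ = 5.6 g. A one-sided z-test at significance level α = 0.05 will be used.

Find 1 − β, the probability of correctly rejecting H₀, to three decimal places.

Standardized effect: d = |μ_{diet 1} − μ_{diet 2}| / σ = |41.9 − 40.2| / 5.6 = 0.3036
Noncentrality parameter: λ = d·√(n/2) = 0.3036 × √(16/2) = 0.8586
Critical value for a one-sided test at α = 0.05: z_α = 1.645.
Power = Φ(λ − 1.645) = Φ(-0.786) = 0.2159.

Power ≈ 0.216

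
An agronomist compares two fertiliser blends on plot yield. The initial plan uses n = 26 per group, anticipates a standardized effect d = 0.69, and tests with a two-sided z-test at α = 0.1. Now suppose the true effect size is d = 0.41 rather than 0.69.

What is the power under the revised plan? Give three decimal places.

With d = 0.41: δ = d·√(n/2) = 0.41 × √(26/2) = 1.4783. Critical value z_{0.05} = 1.645.
Revised power = Φ(δ − 1.645) + Φ(−δ − 1.645) = Φ(-0.167) + Φ(-3.123) = 0.4339 + 0.0009 = 0.4347.

Power ≈ 0.435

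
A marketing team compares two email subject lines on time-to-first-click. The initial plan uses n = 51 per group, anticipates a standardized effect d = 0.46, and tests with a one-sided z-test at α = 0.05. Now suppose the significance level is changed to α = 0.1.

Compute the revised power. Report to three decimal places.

δ = d·√(n/2) = 0.46 × √(51/2) = 2.3229 (unchanged). New critical value: z_{0.1} = 1.282.
Revised power = Φ(δ − 1.282) = Φ(1.041) = 0.8511.

Power ≈ 0.851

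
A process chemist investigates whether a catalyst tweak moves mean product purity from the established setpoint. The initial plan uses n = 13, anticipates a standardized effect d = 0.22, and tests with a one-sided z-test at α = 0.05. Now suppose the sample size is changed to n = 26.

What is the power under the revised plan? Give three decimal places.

With n = 26: δ = d·√n = 0.22 × √26 = 1.1218. Critical value z_{0.05} = 1.645.
Revised power = P(Z > 1.645 − δ) = Φ(-0.523) = 0.3005.

Power ≈ 0.300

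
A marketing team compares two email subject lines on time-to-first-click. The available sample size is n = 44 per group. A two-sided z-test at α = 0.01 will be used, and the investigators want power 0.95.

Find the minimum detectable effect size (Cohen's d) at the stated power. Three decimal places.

d ≈ 0.900

Need Φ(δ − 2.576) = 0.95, so δ = 2.576 + 1.645 = 4.221.
(Lower-tail contribution to power is negligible for δ > 0.)
δ = d·√(n/2) ⇒ d = δ/√(n/2) = 4.221/√(44/2) = 0.8999.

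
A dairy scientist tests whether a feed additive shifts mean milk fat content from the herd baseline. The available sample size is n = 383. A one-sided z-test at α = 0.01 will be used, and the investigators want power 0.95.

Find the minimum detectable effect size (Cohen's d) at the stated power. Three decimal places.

Required noncentrality: δ = z_{0.01} + z_{0.05} = 2.326 + 1.645 = 3.971.
δ = d·√n ⇒ d = δ/√n = 3.971/√383 = 0.2029.

d ≈ 0.203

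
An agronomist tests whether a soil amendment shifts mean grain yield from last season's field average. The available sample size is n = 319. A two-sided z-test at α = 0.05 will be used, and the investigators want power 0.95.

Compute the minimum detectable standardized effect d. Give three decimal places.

d ≈ 0.202

Need Φ(δ − 1.960) = 0.95, so δ = 1.960 + 1.645 = 3.605.
(The second rejection-region term Φ(−δ − z_{α/2}) is negligible and dropped.)
δ = d·√n ⇒ d = δ/√n = 3.605/√319 = 0.2018.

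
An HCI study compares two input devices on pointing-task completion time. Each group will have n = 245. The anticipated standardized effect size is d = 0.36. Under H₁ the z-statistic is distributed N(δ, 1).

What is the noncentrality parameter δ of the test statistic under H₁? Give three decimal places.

The noncentrality parameter scales effect size by the design's sample-size factor: δ = d·√(n/2) = 0.36 × √(245/2) = 3.9845

δ ≈ 3.984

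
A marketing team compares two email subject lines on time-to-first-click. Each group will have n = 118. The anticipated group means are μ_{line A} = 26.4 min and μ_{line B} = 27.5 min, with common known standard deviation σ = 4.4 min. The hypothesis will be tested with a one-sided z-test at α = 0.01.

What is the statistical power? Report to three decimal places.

Standardized effect: d = |μ_{line A} − μ_{line B}| / σ = |26.4 − 27.5| / 4.4 = 0.2500
Noncentrality parameter: δ = d·√(n/2) = 0.2500 × √(118/2) = 1.9203
One-sided α = 0.01 → critical value z_{0.01} = 2.326.
Power = P(Z > 2.326 − δ) = Φ(-0.406) = 0.3423.

Power ≈ 0.342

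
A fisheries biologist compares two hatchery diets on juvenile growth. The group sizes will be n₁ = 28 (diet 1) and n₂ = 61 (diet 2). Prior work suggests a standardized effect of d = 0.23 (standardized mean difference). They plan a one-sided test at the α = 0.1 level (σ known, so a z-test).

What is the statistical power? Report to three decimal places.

Power ≈ 0.392

Noncentrality parameter: δ = d / √(1/n₁ + 1/n₂) = 0.23 / √(1/28 + 1/61) = 1.0076
Critical value for a one-sided test at α = 0.1: z_α = 1.282.
Power = P(Z > 1.282 − δ) = Φ(-0.274) = 0.3921.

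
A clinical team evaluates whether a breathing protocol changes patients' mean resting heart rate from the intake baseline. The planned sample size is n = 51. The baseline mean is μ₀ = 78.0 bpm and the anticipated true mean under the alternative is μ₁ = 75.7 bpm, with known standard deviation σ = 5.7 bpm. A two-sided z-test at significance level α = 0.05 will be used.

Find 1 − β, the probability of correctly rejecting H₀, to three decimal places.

Power ≈ 0.822

Standardized effect: d = |μ₁ − μ₀| / σ = |75.7 − 78.0| / 5.7 = 0.4035
Noncentrality parameter: δ = d·√n = 0.4035 × √51 = 2.8816
Critical value for a two-sided test at α = 0.05: z_{α/2} = 1.960.
Power = Φ(δ − 1.960) + Φ(−δ − 1.960) = Φ(0.922) + Φ(-4.842) = 0.8216 + 0.0000 = 0.8216.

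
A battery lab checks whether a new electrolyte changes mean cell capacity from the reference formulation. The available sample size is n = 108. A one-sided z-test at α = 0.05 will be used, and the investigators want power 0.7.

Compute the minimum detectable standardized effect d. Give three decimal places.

Required noncentrality: δ = z_{0.05} + z_{0.30} = 1.645 + 0.524 = 2.169.
δ = d·√n ⇒ d = δ/√n = 2.169/√108 = 0.2087.

d ≈ 0.209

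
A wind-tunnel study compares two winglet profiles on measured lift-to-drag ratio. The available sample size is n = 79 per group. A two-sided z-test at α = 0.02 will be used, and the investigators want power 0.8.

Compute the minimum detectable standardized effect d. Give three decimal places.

Required noncentrality: δ = z_{0.01} + z_{0.20} = 2.326 + 0.842 = 3.168.
(Lower-tail contribution to power is negligible for δ > 0.)
δ = d·√(n/2) ⇒ d = δ/√(n/2) = 3.168/√(79/2) = 0.5041.

d ≈ 0.504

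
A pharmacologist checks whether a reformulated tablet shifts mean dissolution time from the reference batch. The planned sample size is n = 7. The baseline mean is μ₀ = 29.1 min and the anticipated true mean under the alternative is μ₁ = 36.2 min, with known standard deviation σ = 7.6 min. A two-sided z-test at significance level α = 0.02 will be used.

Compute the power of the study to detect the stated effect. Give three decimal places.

Standardized effect: d = |μ₁ − μ₀| / σ = |36.2 − 29.1| / 7.6 = 0.9342
Noncentrality parameter: δ = d·√n = 0.9342 × √7 = 2.4717
Critical value for a two-sided test at α = 0.02: z_{α/2} = 2.326.
Power = Φ(δ − 2.326) + Φ(−δ − 2.326) = Φ(0.145) + Φ(-4.798) = 0.5578 + 0.0000 = 0.5578.

Power ≈ 0.558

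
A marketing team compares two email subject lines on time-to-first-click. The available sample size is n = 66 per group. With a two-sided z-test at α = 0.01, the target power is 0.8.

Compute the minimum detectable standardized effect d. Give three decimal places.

Need Φ(δ − 2.576) = 0.8, so δ = 2.576 + 0.842 = 3.417.
(Lower-tail contribution to power is negligible for δ > 0.)
δ = d·√(n/2) ⇒ d = δ/√(n/2) = 3.417/√(66/2) = 0.5949.

d ≈ 0.595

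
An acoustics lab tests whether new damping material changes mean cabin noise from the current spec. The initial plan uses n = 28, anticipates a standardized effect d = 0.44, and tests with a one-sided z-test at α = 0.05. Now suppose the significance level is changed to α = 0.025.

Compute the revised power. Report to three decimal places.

Power ≈ 0.644

δ = d·√n = 0.44 × √28 = 2.3283 (unchanged). New critical value: z_{0.025} = 1.960.
Revised power = Φ(δ − 1.960) = Φ(0.368) = 0.6437.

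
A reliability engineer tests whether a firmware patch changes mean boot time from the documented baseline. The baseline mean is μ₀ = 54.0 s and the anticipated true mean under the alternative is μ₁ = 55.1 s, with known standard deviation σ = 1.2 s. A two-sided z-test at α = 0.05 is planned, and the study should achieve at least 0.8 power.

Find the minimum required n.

n = 10

Standardized effect: d = |μ₁ − μ₀| / σ = |55.1 − 54.0| / 1.2 = 0.9167
For power 0.8 need Φ(δ − z_{0.025}) = 0.8, so δ = z_{0.025} + z_{0.20} = 1.960 + 0.842 = 2.802.
(The Φ(−δ − z_{α/2}) term is vanishingly small for δ > 0 and is dropped in the standard sample-size formula.)
δ = d·√n ⇒ n = (δ/d)² = (2.802 / 0.9167)² = 9.34.
Round up to the next whole unit.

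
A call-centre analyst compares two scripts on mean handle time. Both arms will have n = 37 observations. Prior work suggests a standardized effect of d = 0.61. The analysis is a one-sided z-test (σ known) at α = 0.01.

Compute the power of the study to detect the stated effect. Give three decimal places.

Noncentrality parameter: δ = d·√(n/2) = 0.61 × √(37/2) = 2.6237
Critical value for a one-sided test at α = 0.01: z_α = 2.326.
Power = Φ(δ − 2.326) = Φ(0.297) = 0.6169.

Power ≈ 0.617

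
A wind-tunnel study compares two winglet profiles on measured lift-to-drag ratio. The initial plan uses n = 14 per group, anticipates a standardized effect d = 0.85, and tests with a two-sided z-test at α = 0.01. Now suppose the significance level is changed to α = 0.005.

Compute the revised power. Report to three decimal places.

Power ≈ 0.288

δ = d·√(n/2) = 0.85 × √(14/2) = 2.2489 (unchanged). New critical value: z_{0.0025} = 2.807.
Revised power = Φ(δ − 2.807) + Φ(−δ − 2.807) = Φ(-0.558) + Φ(-5.056) = 0.2884 + 0.0000 = 0.2884.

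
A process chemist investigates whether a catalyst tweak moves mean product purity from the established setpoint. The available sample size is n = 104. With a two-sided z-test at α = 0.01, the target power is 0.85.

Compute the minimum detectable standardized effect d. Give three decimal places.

Required noncentrality: δ = z_{0.005} + z_{0.15} = 2.576 + 1.036 = 3.612.
(Lower-tail contribution to power is negligible for δ > 0.)
δ = d·√n ⇒ d = δ/√n = 3.612/√104 = 0.3542.

d ≈ 0.354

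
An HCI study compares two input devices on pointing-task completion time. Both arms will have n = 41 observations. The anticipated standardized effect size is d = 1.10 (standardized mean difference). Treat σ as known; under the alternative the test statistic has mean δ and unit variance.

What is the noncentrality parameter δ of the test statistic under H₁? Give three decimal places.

δ ≈ 4.980

The noncentrality parameter scales effect size by the design's sample-size factor: δ = d·√(n/2) = 1.10 × √(41/2) = 4.9805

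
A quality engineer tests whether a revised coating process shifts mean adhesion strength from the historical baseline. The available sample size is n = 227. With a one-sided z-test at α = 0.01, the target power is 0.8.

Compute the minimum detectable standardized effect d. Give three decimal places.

d ≈ 0.210

Required noncentrality: δ = z_{0.01} + z_{0.20} = 2.326 + 0.842 = 3.168.
δ = d·√n ⇒ d = δ/√n = 3.168/√227 = 0.2103.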